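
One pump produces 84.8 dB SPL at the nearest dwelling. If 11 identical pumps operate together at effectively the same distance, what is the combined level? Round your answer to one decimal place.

L_total = L₁ + 10·log₁₀ N for N identical incoherent sources.
L_total = 84.8 + 10·log₁₀(11) = 84.8 + 10.414 = 95.21 dB SPL.

95.2 dB SPL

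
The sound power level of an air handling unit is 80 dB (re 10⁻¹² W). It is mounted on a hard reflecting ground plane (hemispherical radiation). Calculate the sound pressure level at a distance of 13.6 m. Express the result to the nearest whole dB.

49 dB

The power spreads over a hemisphere of area 2π·r², so L_p = L_w − 10·log₁₀(2π·r²).
2π·r² = 1162 m², 10·log₁₀ of that is 30.653 dB.
L_p = 80 − 30.653 = 49.35 dB.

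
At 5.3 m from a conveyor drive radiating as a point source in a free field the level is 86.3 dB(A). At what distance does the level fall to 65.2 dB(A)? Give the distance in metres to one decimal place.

60.2 m

For a point source L₁ − L₂ = 20·log₁₀(r₂/r₁), so r₂ = r₁·10^((L₁−L₂)/20).
r₂ = 5.3·10^((86.3−65.2)/20) = 5.3·10^(21.1/20) = 60.16 m.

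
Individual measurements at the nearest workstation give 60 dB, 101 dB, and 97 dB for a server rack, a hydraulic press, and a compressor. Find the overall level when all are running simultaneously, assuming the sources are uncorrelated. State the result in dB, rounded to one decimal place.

For uncorrelated sources the intensities add, so convert each level to linear form, sum, and take 10·log₁₀ of the total.
Σ 10^(L/10) = 10^(60/10) + 10^(101/10) + 10^(97/10) = 1.760e+10.
L_total = 10·log₁₀(1.760e+10) = 102.46 dB.

102.5 dB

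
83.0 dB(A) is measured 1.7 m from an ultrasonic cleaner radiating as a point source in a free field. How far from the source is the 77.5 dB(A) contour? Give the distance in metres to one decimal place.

For a point source L₁ − L₂ = 20·log₁₀(r₂/r₁), so r₂ = r₁·10^((L₁−L₂)/20).
r₂ = 1.7·10^((83.0−77.5)/20) = 1.7·10^(5.5/20) = 3.20 m.

3.2 m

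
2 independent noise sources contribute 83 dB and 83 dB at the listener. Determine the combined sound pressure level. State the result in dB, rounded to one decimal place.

For uncorrelated sources the intensities add, so convert each level to linear form, sum, and take 10·log₁₀ of the total.
Σ 10^(L/10) = 10^(83/10) + 10^(83/10) = 3.991e+08.
L_total = 10·log₁₀(3.991e+08) = 86.01 dB.

86.0 dB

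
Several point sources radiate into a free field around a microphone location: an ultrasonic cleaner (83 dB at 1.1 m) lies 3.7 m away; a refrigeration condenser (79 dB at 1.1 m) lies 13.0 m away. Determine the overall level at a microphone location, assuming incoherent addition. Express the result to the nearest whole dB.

Propagate each source to the receiver with L = L_ref − 20·log₁₀(r/r_ref), then add intensities.
ultrasonic cleaner: 83 − 20·log₁₀(3.7/1.1) = 83 − 10.54 = 72.46 dB.
refrigeration condenser: 79 − 20·log₁₀(13.0/1.1) = 79 − 21.45 = 57.55 dB.
Σ 10^(L/10) = 1.820e+07 → L_total = 10·log₁₀(1.820e+07) = 72.60 dB.

73 dB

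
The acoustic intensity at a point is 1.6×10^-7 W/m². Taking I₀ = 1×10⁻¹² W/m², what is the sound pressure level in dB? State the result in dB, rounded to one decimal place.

I/I₀ = 1.6×10^-7/10⁻¹² = 1.6×10^5, and L = 10·log₁₀(I/I₀).
L = 10·(0.2041 + 5) = 52.04 dB.

52.0 dB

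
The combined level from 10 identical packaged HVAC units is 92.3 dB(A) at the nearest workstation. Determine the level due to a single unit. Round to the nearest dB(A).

Dividing the total intensity by 10 lowers the level by 10·log₁₀ 10 = 10.000 dB: L₁ = 92.3 − 10.000.

82 dB(A)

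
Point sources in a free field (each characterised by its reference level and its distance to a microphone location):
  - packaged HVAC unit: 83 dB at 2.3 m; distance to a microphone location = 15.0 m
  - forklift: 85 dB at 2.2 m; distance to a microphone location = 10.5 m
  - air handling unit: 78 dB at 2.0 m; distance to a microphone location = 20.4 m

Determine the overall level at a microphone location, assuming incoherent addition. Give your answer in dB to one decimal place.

72.8 dB

Apply inverse-square spreading to bring every level to the receiver, then sum 10^(L/10).
packaged HVAC unit: 83 − 20·log₁₀(15.0/2.3) = 83 − 16.29 = 66.71 dB.
forklift: 85 − 20·log₁₀(10.5/2.2) = 85 − 13.58 = 71.42 dB.
air handling unit: 78 − 20·log₁₀(20.4/2.0) = 78 − 20.17 = 57.83 dB.
Σ 10^(L/10) = 1.918e+07 → L_total = 10·log₁₀(1.918e+07) = 72.83 dB.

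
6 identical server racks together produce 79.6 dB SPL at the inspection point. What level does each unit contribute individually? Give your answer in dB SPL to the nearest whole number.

Dividing the total intensity by 6 lowers the level by 10·log₁₀ 6 = 7.782 dB: L₁ = 79.6 − 7.782.

72 dB SPL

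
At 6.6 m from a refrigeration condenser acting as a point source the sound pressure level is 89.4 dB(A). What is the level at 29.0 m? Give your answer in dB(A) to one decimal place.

76.5 dB(A)

For a point source, L₂ = L₁ − 20·log₁₀(r₂/r₁).
L₂ = 89.4 − 20·log₁₀(29.0/6.6) = 89.4 − 12.857 = 76.54 dB(A).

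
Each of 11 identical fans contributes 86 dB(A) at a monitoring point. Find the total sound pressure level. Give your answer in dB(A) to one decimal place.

96.4 dB(A)

N identical incoherent sources raise the level by 10·log₁₀ N.
L_total = 86 + 10·log₁₀(11) = 86 + 10.414 = 96.41 dB(A).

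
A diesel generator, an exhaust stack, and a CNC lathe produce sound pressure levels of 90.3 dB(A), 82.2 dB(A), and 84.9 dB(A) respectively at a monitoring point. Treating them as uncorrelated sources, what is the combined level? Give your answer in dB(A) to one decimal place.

For uncorrelated sources the intensities add, so convert each level to linear form, sum, and take 10·log₁₀ of the total.
Σ 10^(L/10) = 10^(90.3/10) + 10^(82.2/10) + 10^(84.9/10) = 1.547e+09.
L_total = 10·log₁₀(1.547e+09) = 91.89 dB(A).

91.9 dB(A)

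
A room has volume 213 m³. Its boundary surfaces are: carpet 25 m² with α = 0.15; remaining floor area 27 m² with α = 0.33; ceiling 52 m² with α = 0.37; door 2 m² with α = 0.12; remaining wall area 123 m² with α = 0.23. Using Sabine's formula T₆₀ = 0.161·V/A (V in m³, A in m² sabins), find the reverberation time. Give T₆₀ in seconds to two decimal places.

Total absorption A = 25·0.15 + 27·0.33 + 52·0.37 + 2·0.12 + 123·0.23 = 60.43 m² sabins.
T₆₀ = 0.161·V/A = 0.161·213/60.43 = 0.567 s.

0.57 s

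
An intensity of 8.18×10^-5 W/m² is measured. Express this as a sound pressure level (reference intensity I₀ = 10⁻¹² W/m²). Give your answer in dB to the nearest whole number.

I/I₀ = 8.18×10^-5/10⁻¹² = 8.18×10^7, and L = 10·log₁₀(I/I₀).
L = 10·(0.9128 + 7) = 79.13 dB.

79 dB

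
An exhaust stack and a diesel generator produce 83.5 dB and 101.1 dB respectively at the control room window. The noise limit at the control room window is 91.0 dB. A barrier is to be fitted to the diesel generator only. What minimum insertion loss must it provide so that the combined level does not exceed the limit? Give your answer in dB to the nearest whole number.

11 dB

The untreated sources together contribute 10^(83.5/10) = 2.239e+08, i.e. 83.50 dB.
The limit corresponds to 10^(91.0/10) = 1.259e+09; subtracting the fixed part leaves 1.035e+09 for the diesel generator, i.e. 90.15 dB.
So the diesel generator must be reduced from 101.1 to 90.15 dB: IL = 10.95 dB.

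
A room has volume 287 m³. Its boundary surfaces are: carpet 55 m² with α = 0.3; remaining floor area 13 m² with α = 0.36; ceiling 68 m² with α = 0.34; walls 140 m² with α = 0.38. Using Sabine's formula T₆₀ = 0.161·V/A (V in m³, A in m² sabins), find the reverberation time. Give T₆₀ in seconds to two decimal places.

0.47 s

Total absorption A = 55·0.3 + 13·0.36 + 68·0.34 + 140·0.38 = 97.50 m² sabins.
T₆₀ = 0.161·V/A = 0.161·287/97.50 = 0.474 s.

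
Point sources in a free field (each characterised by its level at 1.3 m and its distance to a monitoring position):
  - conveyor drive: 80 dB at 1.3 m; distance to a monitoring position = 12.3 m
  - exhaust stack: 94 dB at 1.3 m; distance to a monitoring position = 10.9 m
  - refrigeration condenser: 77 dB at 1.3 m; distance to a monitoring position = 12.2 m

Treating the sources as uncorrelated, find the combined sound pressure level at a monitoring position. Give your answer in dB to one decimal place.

Apply inverse-square spreading to bring every level to the receiver, then sum 10^(L/10).
conveyor drive: 80 − 20·log₁₀(12.3/1.3) = 80 − 19.52 = 60.48 dB.
exhaust stack: 94 − 20·log₁₀(10.9/1.3) = 94 − 18.47 = 75.53 dB.
refrigeration condenser: 77 − 20·log₁₀(12.2/1.3) = 77 − 19.45 = 57.55 dB.
Σ 10^(L/10) = 3.742e+07 → L_total = 10·log₁₀(3.742e+07) = 75.73 dB.

75.7 dB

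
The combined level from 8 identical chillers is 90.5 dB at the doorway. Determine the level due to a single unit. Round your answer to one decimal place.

For N identical incoherent sources L_total = L₁ + 10·log₁₀ N, so L₁ = 90.5 − 10·log₁₀(8) = 90.5 − 9.031.

81.5 dB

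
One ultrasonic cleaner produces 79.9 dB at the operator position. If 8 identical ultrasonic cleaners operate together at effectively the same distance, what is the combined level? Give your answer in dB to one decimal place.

88.9 dB

N identical incoherent sources raise the level by 10·log₁₀ N.
L_total = 79.9 + 10·log₁₀(8) = 79.9 + 9.031 = 88.93 dB.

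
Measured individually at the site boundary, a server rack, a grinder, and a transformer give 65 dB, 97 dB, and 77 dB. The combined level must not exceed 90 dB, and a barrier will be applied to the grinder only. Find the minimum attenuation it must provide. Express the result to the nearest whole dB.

7 dB

The untreated sources together contribute 10^(65/10) + 10^(77/10) = 5.328e+07, i.e. 77.27 dB.
The limit corresponds to 10^(90/10) = 1.000e+09; subtracting the fixed part leaves 9.467e+08 for the grinder, i.e. 89.76 dB.
So the grinder must be reduced from 97 to 89.76 dB: IL = 7.24 dB.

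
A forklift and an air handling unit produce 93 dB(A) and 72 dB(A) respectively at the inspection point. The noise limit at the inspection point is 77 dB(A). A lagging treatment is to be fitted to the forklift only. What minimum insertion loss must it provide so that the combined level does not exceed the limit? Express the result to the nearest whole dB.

The untreated sources together contribute 10^(72/10) = 1.585e+07, i.e. 72.00 dB(A).
To meet 77 dB(A) overall, the treated forklift may contribute at most 10^(77/10) − 1.585e+07 = 3.427e+07, i.e. 75.35 dB(A).
So the forklift must be reduced from 93 to 75.35 dB(A): IL = 17.65 dB.

18 dB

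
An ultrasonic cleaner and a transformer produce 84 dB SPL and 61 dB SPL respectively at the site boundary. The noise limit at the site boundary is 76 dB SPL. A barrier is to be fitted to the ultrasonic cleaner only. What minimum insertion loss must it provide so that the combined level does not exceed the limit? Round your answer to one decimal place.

Everything except the ultrasonic cleaner sums to 10^(61/10) = 1.259e+06 in linear terms, 61.00 dB SPL.
To meet 76 dB SPL overall, the treated ultrasonic cleaner may contribute at most 10^(76/10) − 1.259e+06 = 3.855e+07, i.e. 75.86 dB SPL.
Required insertion loss = 84 − 75.86 = 8.14 dB.

8.1 dB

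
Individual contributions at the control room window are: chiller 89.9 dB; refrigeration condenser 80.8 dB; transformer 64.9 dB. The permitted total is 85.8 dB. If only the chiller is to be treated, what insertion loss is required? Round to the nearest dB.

Everything except the chiller sums to 10^(80.8/10) + 10^(64.9/10) = 1.233e+08 in linear terms, 80.91 dB.
To meet 85.8 dB overall, the treated chiller may contribute at most 10^(85.8/10) − 1.233e+08 = 2.569e+08, i.e. 84.10 dB.
So the chiller must be reduced from 89.9 to 84.10 dB: IL = 5.80 dB.

6 dB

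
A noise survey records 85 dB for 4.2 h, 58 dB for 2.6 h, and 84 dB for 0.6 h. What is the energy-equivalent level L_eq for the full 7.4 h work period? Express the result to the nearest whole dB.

83 dB

The energy average is taken in the linear domain: L_eq = 10·log₁₀[(Σ tᵢ·10^(Lᵢ/10))/T], T = 7.4 h.
Σ tᵢ·10^(Lᵢ/10) = 4.2·10^(85/10) + 2.6·10^(58/10) + 0.6·10^(84/10) = 1.481e+09.
L_eq = 10·log₁₀(1.481e+09/7.4) = 83.01 dB.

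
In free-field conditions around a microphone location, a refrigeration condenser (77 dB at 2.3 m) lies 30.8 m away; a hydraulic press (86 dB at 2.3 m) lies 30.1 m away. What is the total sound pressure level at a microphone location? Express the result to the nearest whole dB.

64 dB

Apply inverse-square spreading to bring every level to the receiver, then sum 10^(L/10).
refrigeration condenser: 77 − 20·log₁₀(30.8/2.3) = 77 − 22.54 = 54.46 dB.
hydraulic press: 86 − 20·log₁₀(30.1/2.3) = 86 − 22.34 = 63.66 dB.
Σ 10^(L/10) = 2.604e+06 → L_total = 10·log₁₀(2.604e+06) = 64.16 dB.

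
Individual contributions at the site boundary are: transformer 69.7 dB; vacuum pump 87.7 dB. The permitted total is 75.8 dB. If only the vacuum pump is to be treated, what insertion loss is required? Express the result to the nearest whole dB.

13 dB

The untreated sources together contribute 10^(69.7/10) = 9.333e+06, i.e. 69.70 dB.
The limit corresponds to 10^(75.8/10) = 3.802e+07; subtracting the fixed part leaves 2.869e+07 for the vacuum pump, i.e. 74.58 dB.
So the vacuum pump must be reduced from 87.7 to 74.58 dB: IL = 13.12 dB.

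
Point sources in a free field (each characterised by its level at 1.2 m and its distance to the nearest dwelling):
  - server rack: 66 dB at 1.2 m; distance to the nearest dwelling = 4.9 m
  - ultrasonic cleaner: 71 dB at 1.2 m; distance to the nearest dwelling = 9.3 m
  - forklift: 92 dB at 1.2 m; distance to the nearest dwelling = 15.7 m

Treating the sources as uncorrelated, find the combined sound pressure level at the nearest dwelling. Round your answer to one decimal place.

69.9 dB

Propagate each source to the receiver with L = L_ref − 20·log₁₀(r/r_ref), then add intensities.
server rack: 66 − 20·log₁₀(4.9/1.2) = 66 − 12.22 = 53.78 dB.
ultrasonic cleaner: 71 − 20·log₁₀(9.3/1.2) = 71 − 17.79 = 53.21 dB.
forklift: 92 − 20·log₁₀(15.7/1.2) = 92 − 22.33 = 69.67 dB.
Σ 10^(L/10) = 9.707e+06 → L_total = 10·log₁₀(9.707e+06) = 69.87 dB.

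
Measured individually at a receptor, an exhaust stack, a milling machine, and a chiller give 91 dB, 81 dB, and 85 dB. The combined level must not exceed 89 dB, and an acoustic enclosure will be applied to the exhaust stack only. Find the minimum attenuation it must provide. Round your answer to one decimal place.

Fixed contribution from the other sources: Σ 10^(L/10) = 10^(81/10) + 10^(85/10) = 4.421e+08 (86.46 dB).
The limit corresponds to 10^(89/10) = 7.943e+08; subtracting the fixed part leaves 3.522e+08 for the exhaust stack, i.e. 85.47 dB.
Required insertion loss = 91 − 85.47 = 5.53 dB.

5.5 dB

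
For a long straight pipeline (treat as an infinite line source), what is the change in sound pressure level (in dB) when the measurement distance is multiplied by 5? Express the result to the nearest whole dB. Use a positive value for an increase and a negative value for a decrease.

Line-source spreading: ΔL = −10·log₁₀(r₂/r₁).
ΔL = −10·log₁₀(5) = -6.99 dB.

-7 dB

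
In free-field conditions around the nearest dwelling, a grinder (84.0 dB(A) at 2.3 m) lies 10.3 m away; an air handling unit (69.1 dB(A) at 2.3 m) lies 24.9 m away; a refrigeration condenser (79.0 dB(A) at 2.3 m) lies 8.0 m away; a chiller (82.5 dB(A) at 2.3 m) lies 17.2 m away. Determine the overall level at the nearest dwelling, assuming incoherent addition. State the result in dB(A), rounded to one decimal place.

Apply inverse-square spreading to bring every level to the receiver, then sum 10^(L/10).
grinder: 84.0 − 20·log₁₀(10.3/2.3) = 84.0 − 13.02 = 70.98 dB(A).
air handling unit: 69.1 − 20·log₁₀(24.9/2.3) = 69.1 − 20.69 = 48.41 dB(A).
refrigeration condenser: 79.0 − 20·log₁₀(8.0/2.3) = 79.0 − 10.83 = 68.17 dB(A).
chiller: 82.5 − 20·log₁₀(17.2/2.3) = 82.5 − 17.48 = 65.02 dB(A).
Σ 10^(L/10) = 2.234e+07 → L_total = 10·log₁₀(2.234e+07) = 73.49 dB(A).

73.5 dB(A)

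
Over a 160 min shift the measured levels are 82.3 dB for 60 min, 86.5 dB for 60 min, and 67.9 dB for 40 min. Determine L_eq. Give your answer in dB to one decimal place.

L_eq = 10·log₁₀[(1/T)·Σ tᵢ·10^(Lᵢ/10)] with T = 160 min.
Σ tᵢ·10^(Lᵢ/10) = 60·10^(82.3/10) + 60·10^(86.5/10) + 40·10^(67.9/10) = 3.724e+10.
L_eq = 10·log₁₀(3.724e+10/160) = 83.67 dB.

83.7 dB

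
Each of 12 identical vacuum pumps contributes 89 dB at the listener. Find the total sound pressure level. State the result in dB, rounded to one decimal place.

L_total = L₁ + 10·log₁₀ N for N identical incoherent sources.
L_total = 89 + 10·log₁₀(12) = 89 + 10.792 = 99.79 dB.

99.8 dB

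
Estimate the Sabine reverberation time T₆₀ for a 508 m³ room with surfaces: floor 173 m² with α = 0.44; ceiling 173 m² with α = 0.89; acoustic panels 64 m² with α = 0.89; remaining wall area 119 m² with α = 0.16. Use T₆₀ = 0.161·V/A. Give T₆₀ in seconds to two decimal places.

Summing Sᵢαᵢ: 173·0.44 + 173·0.89 + 64·0.89 + 119·0.16 = 306.09 m².
T₆₀ = 0.161·V/A = 0.161·508/306.09 = 0.267 s.

0.27 s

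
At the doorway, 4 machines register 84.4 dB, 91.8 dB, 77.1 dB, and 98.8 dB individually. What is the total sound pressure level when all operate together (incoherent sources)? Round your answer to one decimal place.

Incoherent sources combine by intensity addition: L_total = 10·log₁₀(Σ 10^(L_i/10)).
Σ 10^(L/10) = 10^(84.4/10) + 10^(91.8/10) + 10^(77.1/10) + 10^(98.8/10) = 9.426e+09.
L_total = 10·log₁₀(9.426e+09) = 99.74 dB.

99.7 dB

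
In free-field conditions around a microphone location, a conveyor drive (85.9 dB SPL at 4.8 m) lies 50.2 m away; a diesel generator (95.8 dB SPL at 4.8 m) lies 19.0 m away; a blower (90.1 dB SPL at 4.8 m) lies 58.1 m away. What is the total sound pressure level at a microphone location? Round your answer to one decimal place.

84.0 dB SPL

First find each source's level at the receiver (point-source: −20·log₁₀(r/r_ref)), then combine on an intensity basis.
conveyor drive: 85.9 − 20·log₁₀(50.2/4.8) = 85.9 − 20.39 = 65.51 dB SPL.
diesel generator: 95.8 − 20·log₁₀(19.0/4.8) = 95.8 − 11.95 = 83.85 dB SPL.
blower: 90.1 − 20·log₁₀(58.1/4.8) = 90.1 − 21.66 = 68.44 dB SPL.
Σ 10^(L/10) = 2.532e+08 → L_total = 10·log₁₀(2.532e+08) = 84.03 dB SPL.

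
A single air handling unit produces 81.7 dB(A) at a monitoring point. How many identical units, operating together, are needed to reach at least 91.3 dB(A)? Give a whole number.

Need L₁ + 10·log₁₀ N ≥ 91.3, i.e. log₁₀ N ≥ 0.96.
N ≥ 10^(9.6/10) = 9.120, so N = 10.

10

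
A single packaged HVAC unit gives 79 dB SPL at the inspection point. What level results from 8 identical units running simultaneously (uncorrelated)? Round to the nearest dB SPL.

With 8 equal, uncorrelated contributions the intensity is 8× that of one unit, giving a rise of 10·log₁₀ 8.
L_total = 79 + 10·log₁₀(8) = 79 + 9.031 = 88.03 dB SPL.

88 dB SPL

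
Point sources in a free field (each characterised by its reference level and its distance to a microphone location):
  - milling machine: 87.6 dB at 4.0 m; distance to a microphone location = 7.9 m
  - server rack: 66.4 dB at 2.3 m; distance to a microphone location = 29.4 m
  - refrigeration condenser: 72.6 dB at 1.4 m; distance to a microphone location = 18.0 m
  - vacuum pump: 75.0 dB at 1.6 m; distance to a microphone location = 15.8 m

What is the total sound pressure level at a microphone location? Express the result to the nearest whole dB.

Propagate each source to the receiver with L = L_ref − 20·log₁₀(r/r_ref), then add intensities.
milling machine: 87.6 − 20·log₁₀(7.9/4.0) = 87.6 − 5.91 = 81.69 dB.
server rack: 66.4 − 20·log₁₀(29.4/2.3) = 66.4 − 22.13 = 44.27 dB.
refrigeration condenser: 72.6 − 20·log₁₀(18.0/1.4) = 72.6 − 22.18 = 50.42 dB.
vacuum pump: 75.0 − 20·log₁₀(15.8/1.6) = 75.0 − 19.89 = 55.11 dB.
Σ 10^(L/10) = 1.480e+08 → L_total = 10·log₁₀(1.480e+08) = 81.70 dB.

82 dB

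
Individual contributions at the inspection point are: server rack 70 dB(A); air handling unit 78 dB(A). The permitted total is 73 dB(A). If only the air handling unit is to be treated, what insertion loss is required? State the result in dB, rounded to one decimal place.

8.0 dB

Fixed contribution from the other source: Σ 10^(L/10) = 10^(70/10) = 1.000e+07 (70.00 dB(A)).
To meet 73 dB(A) overall, the treated air handling unit may contribute at most 10^(73/10) − 1.000e+07 = 9.953e+06, i.e. 69.98 dB(A).
Required insertion loss = 78 − 69.98 = 8.02 dB.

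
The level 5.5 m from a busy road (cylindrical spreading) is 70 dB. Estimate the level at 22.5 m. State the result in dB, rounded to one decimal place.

63.9 dB

For a line source, L₂ = L₁ − 10·log₁₀(r₂/r₁).
L₂ = 70 − 10·log₁₀(22.5/5.5) = 70 − 6.118 = 63.88 dB.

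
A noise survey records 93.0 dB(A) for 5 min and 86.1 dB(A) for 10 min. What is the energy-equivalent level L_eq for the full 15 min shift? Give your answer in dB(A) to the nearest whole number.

90 dB(A)

L_eq = 10·log₁₀[(1/T)·Σ tᵢ·10^(Lᵢ/10)] with T = 15 min.
Σ tᵢ·10^(Lᵢ/10) = 5·10^(93.0/10) + 10·10^(86.1/10) = 1.405e+10.
L_eq = 10·log₁₀(1.405e+10/15) = 89.72 dB(A).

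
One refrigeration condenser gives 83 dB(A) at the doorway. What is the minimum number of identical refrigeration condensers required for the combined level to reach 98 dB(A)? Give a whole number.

The shortfall is 98 − 83 = 15.0 dB, and N units add 10·log₁₀ N, so need 10·log₁₀ N ≥ 15.0.
N ≥ 10^(15.0/10) = 31.623, so N = 32.

32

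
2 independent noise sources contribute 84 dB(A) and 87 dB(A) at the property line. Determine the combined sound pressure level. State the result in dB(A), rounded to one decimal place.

Incoherent sources combine by intensity addition: L_total = 10·log₁₀(Σ 10^(L_i/10)).
Σ 10^(L/10) = 10^(84/10) + 10^(87/10) = 7.524e+08.
L_total = 10·log₁₀(7.524e+08) = 88.76 dB(A).

88.8 dB(A)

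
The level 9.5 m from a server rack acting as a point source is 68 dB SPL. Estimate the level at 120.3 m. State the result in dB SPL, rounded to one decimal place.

45.9 dB SPL

Spherical spreading from a point source gives a 20·log₁₀(r₂/r₁) drop.
L₂ = 68 − 20·log₁₀(120.3/9.5) = 68 − 22.051 = 45.95 dB SPL.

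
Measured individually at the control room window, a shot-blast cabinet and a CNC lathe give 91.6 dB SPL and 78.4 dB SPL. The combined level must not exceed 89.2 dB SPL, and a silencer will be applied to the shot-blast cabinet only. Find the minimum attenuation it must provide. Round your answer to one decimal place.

Everything except the shot-blast cabinet sums to 10^(78.4/10) = 6.918e+07 in linear terms, 78.40 dB SPL.
The limit corresponds to 10^(89.2/10) = 8.318e+08; subtracting the fixed part leaves 7.626e+08 for the shot-blast cabinet, i.e. 88.82 dB SPL.
So the shot-blast cabinet must be reduced from 91.6 to 88.82 dB SPL: IL = 2.78 dB.

2.8 dB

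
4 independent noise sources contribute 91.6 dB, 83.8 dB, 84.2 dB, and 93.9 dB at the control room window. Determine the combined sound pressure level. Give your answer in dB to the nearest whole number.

For uncorrelated sources the intensities add, so convert each level to linear form, sum, and take 10·log₁₀ of the total.
Σ 10^(L/10) = 10^(91.6/10) + 10^(83.8/10) + 10^(84.2/10) + 10^(93.9/10) = 4.403e+09.
L_total = 10·log₁₀(4.403e+09) = 96.44 dB.

96 dB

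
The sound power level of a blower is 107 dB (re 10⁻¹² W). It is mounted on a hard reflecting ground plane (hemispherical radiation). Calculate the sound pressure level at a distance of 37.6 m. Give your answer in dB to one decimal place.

L_p = L_w − 10·log₁₀(2π·r²) with r = 37.6 m.
2π·r² = 8883 m², 10·log₁₀ of that is 39.486 dB.
L_p = 107 − 39.486 = 67.51 dB.

67.5 dB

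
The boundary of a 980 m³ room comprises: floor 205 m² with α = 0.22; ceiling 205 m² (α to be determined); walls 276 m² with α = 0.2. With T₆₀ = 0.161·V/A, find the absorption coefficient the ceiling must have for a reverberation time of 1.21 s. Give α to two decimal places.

0.15

A = 0.161·V/T₆₀ = 0.161·980/1.21 = 130.40 m² sabins.
Absorption from the other surfaces = 205·0.22 + 276·0.2 = 100.30 m², so the ceiling must supply 30.10 m² over 205 m².
α = 30.10/205 = 0.147.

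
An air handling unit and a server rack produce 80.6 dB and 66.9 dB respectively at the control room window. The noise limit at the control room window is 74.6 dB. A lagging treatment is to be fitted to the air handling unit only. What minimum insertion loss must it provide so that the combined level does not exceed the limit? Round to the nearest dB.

The untreated sources together contribute 10^(66.9/10) = 4.898e+06, i.e. 66.90 dB.
The limit corresponds to 10^(74.6/10) = 2.884e+07; subtracting the fixed part leaves 2.394e+07 for the air handling unit, i.e. 73.79 dB.
Required insertion loss = 80.6 − 73.79 = 6.81 dB.

7 dB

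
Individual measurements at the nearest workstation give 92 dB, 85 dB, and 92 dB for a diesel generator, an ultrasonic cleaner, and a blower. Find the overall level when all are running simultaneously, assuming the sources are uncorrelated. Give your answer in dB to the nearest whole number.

Incoherent sources combine by intensity addition: L_total = 10·log₁₀(Σ 10^(L_i/10)).
Σ 10^(L/10) = 10^(92/10) + 10^(85/10) + 10^(92/10) = 3.486e+09.
L_total = 10·log₁₀(3.486e+09) = 95.42 dB.

95 dB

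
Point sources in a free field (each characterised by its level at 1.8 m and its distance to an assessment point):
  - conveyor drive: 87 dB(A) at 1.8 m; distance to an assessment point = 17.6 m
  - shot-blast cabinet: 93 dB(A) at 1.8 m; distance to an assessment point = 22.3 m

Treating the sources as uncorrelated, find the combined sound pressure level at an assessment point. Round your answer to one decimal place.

72.6 dB(A)

Apply inverse-square spreading to bring every level to the receiver, then sum 10^(L/10).
conveyor drive: 87 − 20·log₁₀(17.6/1.8) = 87 − 19.80 = 67.20 dB(A).
shot-blast cabinet: 93 − 20·log₁₀(22.3/1.8) = 93 − 21.86 = 71.14 dB(A).
Σ 10^(L/10) = 1.824e+07 → L_total = 10·log₁₀(1.824e+07) = 72.61 dB(A).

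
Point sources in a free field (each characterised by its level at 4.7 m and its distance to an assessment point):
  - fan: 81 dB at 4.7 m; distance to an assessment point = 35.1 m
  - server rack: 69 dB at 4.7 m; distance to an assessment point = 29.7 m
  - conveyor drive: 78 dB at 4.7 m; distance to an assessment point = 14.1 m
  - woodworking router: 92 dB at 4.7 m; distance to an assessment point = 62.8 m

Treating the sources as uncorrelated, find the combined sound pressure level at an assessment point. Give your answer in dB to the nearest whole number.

73 dB

Apply inverse-square spreading to bring every level to the receiver, then sum 10^(L/10).
fan: 81 − 20·log₁₀(35.1/4.7) = 81 − 17.46 = 63.54 dB.
server rack: 69 − 20·log₁₀(29.7/4.7) = 69 − 16.01 = 52.99 dB.
conveyor drive: 78 − 20·log₁₀(14.1/4.7) = 78 − 9.54 = 68.46 dB.
woodworking router: 92 − 20·log₁₀(62.8/4.7) = 92 − 22.52 = 69.48 dB.
Σ 10^(L/10) = 1.834e+07 → L_total = 10·log₁₀(1.834e+07) = 72.63 dB.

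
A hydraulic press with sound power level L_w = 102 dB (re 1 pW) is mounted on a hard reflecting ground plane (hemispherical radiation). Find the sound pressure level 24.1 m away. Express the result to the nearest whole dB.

66 dB

L_p = L_w − 10·log₁₀(2π·r²) with r = 24.1 m.
2π·r² = 3649 m², 10·log₁₀ of that is 35.622 dB.
L_p = 102 − 35.622 = 66.38 dB.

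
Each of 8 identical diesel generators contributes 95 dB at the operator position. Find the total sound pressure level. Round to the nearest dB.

104 dB

L_total = L₁ + 10·log₁₀ N for N identical incoherent sources.
L_total = 95 + 10·log₁₀(8) = 95 + 9.031 = 104.03 dB.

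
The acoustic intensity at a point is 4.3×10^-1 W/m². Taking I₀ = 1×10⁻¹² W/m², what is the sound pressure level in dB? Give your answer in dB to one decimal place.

I/I₀ = 4.3×10^-1/10⁻¹² = 4.3×10^11, and L = 10·log₁₀(I/I₀).
L = 10·(0.6335 + 11) = 116.33 dB.

116.3 dB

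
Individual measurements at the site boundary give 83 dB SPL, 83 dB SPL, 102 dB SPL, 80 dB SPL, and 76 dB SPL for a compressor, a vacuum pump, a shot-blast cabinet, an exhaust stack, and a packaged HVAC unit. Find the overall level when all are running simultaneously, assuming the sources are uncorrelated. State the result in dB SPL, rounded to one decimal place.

For uncorrelated sources the intensities add, so convert each level to linear form, sum, and take 10·log₁₀ of the total.
Σ 10^(L/10) = 10^(83/10) + 10^(83/10) + 10^(102/10) + 10^(80/10) + 10^(76/10) = 1.639e+10.
L_total = 10·log₁₀(1.639e+10) = 102.15 dB SPL.

102.1 dB SPL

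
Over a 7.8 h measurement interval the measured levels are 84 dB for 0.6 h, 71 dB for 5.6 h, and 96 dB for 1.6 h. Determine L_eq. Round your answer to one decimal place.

L_eq = 10·log₁₀[(1/T)·Σ tᵢ·10^(Lᵢ/10)] with T = 7.8 h.
Σ tᵢ·10^(Lᵢ/10) = 0.6·10^(84/10) + 5.6·10^(71/10) + 1.6·10^(96/10) = 6.591e+09.
L_eq = 10·log₁₀(6.591e+09/7.8) = 89.27 dB.

89.3 dB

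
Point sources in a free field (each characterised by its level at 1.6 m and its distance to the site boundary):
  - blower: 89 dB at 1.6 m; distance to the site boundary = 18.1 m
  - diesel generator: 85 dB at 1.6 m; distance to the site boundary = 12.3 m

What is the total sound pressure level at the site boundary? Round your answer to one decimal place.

Propagate each source to the receiver with L = L_ref − 20·log₁₀(r/r_ref), then add intensities.
blower: 89 − 20·log₁₀(18.1/1.6) = 89 − 21.07 = 67.93 dB.
diesel generator: 85 − 20·log₁₀(12.3/1.6) = 85 − 17.72 = 67.28 dB.
Σ 10^(L/10) = 1.156e+07 → L_total = 10·log₁₀(1.156e+07) = 70.63 dB.

70.6 dB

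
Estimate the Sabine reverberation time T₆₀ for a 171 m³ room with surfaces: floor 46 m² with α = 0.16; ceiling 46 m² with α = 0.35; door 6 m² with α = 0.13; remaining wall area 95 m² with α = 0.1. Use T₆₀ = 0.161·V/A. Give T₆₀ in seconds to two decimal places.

0.82 s

A = Σ Sᵢαᵢ = 46·0.16 + 46·0.35 + 6·0.13 + 95·0.1 = 33.74 m².
T₆₀ = 0.161 × 171 / 33.74 = 0.816 s.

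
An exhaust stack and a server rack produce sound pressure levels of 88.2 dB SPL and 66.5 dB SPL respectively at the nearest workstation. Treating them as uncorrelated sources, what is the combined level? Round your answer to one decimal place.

For uncorrelated sources the intensities add, so convert each level to linear form, sum, and take 10·log₁₀ of the total.
Σ 10^(L/10) = 10^(88.2/10) + 10^(66.5/10) = 6.652e+08.
L_total = 10·log₁₀(6.652e+08) = 88.23 dB SPL.

88.2 dB SPL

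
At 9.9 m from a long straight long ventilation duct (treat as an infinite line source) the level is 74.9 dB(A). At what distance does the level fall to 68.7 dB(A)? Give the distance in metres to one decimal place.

For a line source L₁ − L₂ = 10·log₁₀(r₂/r₁), so r₂ = r₁·10^((L₁−L₂)/10).
r₂ = 9.9·10^((74.9−68.7)/10) = 9.9·10^(6.2/10) = 41.27 m.

41.3 m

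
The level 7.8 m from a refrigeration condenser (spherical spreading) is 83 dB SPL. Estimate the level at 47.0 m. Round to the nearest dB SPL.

Spherical spreading from a point source gives a 20·log₁₀(r₂/r₁) drop.
L₂ = 83 − 20·log₁₀(47.0/7.8) = 83 − 15.600 = 67.40 dB SPL.

67 dB SPL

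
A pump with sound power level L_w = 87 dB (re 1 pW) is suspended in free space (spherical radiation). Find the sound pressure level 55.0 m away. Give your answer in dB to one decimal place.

41.2 dB

Free-field spherical radiation: L_p = L_w − 10·log₁₀(4π·r²), r = 55.0 m.
4π·r² = 3.801e+04 m², 10·log₁₀ of that is 45.799 dB.
L_p = 87 − 45.799 = 41.20 dB.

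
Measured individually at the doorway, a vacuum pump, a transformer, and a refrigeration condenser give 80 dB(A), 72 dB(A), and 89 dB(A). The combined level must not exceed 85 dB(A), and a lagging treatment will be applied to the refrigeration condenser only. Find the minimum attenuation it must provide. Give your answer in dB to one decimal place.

Fixed contribution from the other sources: Σ 10^(L/10) = 10^(80/10) + 10^(72/10) = 1.158e+08 (80.64 dB(A)).
The limit corresponds to 10^(85/10) = 3.162e+08; subtracting the fixed part leaves 2.004e+08 for the refrigeration condenser, i.e. 83.02 dB(A).
So the refrigeration condenser must be reduced from 89 to 83.02 dB(A): IL = 5.98 dB.

6.0 dB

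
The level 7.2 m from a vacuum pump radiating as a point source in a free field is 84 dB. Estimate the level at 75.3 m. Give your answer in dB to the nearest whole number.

For a point source, L₂ = L₁ − 20·log₁₀(r₂/r₁).
L₂ = 84 − 20·log₁₀(75.3/7.2) = 84 − 20.389 = 63.61 dB.

64 dB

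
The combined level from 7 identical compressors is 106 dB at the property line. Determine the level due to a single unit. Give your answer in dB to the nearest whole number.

98 dB

For N identical incoherent sources L_total = L₁ + 10·log₁₀ N, so L₁ = 106 − 10·log₁₀(7) = 106 − 8.451.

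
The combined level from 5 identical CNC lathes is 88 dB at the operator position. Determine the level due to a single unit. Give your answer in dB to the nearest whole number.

For N identical incoherent sources L_total = L₁ + 10·log₁₀ N, so L₁ = 88 − 10·log₁₀(5) = 88 − 6.990.

81 dB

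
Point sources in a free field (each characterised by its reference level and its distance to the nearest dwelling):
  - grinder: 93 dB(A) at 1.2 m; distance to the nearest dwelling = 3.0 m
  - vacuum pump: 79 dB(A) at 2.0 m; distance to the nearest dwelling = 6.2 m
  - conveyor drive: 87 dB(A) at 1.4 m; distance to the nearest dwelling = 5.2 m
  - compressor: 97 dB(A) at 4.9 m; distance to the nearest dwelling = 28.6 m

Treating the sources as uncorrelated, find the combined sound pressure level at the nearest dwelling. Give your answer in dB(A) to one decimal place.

Propagate each source to the receiver with L = L_ref − 20·log₁₀(r/r_ref), then add intensities.
grinder: 93 − 20·log₁₀(3.0/1.2) = 93 − 7.96 = 85.04 dB(A).
vacuum pump: 79 − 20·log₁₀(6.2/2.0) = 79 − 9.83 = 69.17 dB(A).
conveyor drive: 87 − 20·log₁₀(5.2/1.4) = 87 − 11.40 = 75.60 dB(A).
compressor: 97 − 20·log₁₀(28.6/4.9) = 97 − 15.32 = 81.68 dB(A).
Σ 10^(L/10) = 5.110e+08 → L_total = 10·log₁₀(5.110e+08) = 87.08 dB(A).

87.1 dB(A)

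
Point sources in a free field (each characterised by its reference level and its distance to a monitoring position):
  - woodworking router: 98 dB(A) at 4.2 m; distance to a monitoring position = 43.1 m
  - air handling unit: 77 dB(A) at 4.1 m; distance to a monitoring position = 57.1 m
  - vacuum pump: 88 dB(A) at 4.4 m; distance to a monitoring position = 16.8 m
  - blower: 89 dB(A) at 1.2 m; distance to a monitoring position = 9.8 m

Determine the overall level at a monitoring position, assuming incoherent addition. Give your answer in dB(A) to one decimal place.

Apply inverse-square spreading to bring every level to the receiver, then sum 10^(L/10).
woodworking router: 98 − 20·log₁₀(43.1/4.2) = 98 − 20.22 = 77.78 dB(A).
air handling unit: 77 − 20·log₁₀(57.1/4.1) = 77 − 22.88 = 54.12 dB(A).
vacuum pump: 88 − 20·log₁₀(16.8/4.4) = 88 − 11.64 = 76.36 dB(A).
blower: 89 − 20·log₁₀(9.8/1.2) = 89 − 18.24 = 70.76 dB(A).
Σ 10^(L/10) = 1.154e+08 → L_total = 10·log₁₀(1.154e+08) = 80.62 dB(A).

80.6 dB(A)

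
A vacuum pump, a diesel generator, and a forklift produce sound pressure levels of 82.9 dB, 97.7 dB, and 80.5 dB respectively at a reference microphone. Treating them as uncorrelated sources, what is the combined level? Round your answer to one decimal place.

97.9 dB

Incoherent sources combine by intensity addition: L_total = 10·log₁₀(Σ 10^(L_i/10)).
Σ 10^(L/10) = 10^(82.9/10) + 10^(97.7/10) + 10^(80.5/10) = 6.196e+09.
L_total = 10·log₁₀(6.196e+09) = 97.92 dB.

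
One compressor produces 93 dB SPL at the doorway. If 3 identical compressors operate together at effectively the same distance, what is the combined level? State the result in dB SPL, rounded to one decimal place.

N identical incoherent sources raise the level by 10·log₁₀ N.
L_total = 93 + 10·log₁₀(3) = 93 + 4.771 = 97.77 dB SPL.

97.8 dB SPL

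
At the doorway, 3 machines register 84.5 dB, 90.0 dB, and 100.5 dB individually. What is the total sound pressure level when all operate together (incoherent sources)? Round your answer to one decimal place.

101.0 dB

For uncorrelated sources the intensities add, so convert each level to linear form, sum, and take 10·log₁₀ of the total.
Σ 10^(L/10) = 10^(84.5/10) + 10^(90.0/10) + 10^(100.5/10) = 1.250e+10.
L_total = 10·log₁₀(1.250e+10) = 100.97 dB.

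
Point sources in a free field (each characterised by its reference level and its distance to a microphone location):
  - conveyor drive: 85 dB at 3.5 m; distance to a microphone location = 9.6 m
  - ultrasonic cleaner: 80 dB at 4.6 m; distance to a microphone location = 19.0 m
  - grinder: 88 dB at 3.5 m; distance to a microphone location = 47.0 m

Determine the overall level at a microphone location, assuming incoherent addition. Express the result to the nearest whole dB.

Apply inverse-square spreading to bring every level to the receiver, then sum 10^(L/10).
conveyor drive: 85 − 20·log₁₀(9.6/3.5) = 85 − 8.76 = 76.24 dB.
ultrasonic cleaner: 80 − 20·log₁₀(19.0/4.6) = 80 − 12.32 = 67.68 dB.
grinder: 88 − 20·log₁₀(47.0/3.5) = 88 − 22.56 = 65.44 dB.
Σ 10^(L/10) = 5.139e+07 → L_total = 10·log₁₀(5.139e+07) = 77.11 dB.

77 dB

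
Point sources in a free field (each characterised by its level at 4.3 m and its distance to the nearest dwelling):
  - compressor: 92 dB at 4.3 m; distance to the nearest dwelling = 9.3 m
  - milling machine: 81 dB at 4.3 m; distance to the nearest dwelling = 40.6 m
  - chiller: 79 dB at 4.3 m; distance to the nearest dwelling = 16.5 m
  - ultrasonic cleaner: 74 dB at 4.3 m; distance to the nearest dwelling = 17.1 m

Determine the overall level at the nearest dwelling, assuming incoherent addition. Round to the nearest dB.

First find each source's level at the receiver (point-source: −20·log₁₀(r/r_ref)), then combine on an intensity basis.
compressor: 92 − 20·log₁₀(9.3/4.3) = 92 − 6.70 = 85.30 dB.
milling machine: 81 − 20·log₁₀(40.6/4.3) = 81 − 19.50 = 61.50 dB.
chiller: 79 − 20·log₁₀(16.5/4.3) = 79 − 11.68 = 67.32 dB.
ultrasonic cleaner: 74 − 20·log₁₀(17.1/4.3) = 74 − 11.99 = 62.01 dB.
Σ 10^(L/10) = 3.472e+08 → L_total = 10·log₁₀(3.472e+08) = 85.41 dB.

85 dB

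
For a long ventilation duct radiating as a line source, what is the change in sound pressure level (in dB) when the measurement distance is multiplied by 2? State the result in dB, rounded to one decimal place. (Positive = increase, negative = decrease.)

-3.0 dB

A line source loses 3 dB per doubling of distance; generally ΔL = −10·log₁₀(r₂/r₁).
ΔL = −10·log₁₀(2) = -3.01 dB.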